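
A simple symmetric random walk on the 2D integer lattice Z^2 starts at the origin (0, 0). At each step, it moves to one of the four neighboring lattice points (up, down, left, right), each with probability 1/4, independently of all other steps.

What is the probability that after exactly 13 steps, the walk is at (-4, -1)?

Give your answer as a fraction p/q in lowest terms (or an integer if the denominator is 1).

Let h be the number of horizontal steps (so 13-h are vertical). To end at (-4,-1) need (h-4)/2 right-steps and ((13-h)-1)/2 up-steps.
Sum over h with 4 ≤ h ≤ 12, h ≡ 0 (mod 2), 13-h ≡ 1 (mod 2):
h=4: C(13,4)·C(4,0)·C(9,4) = 715·1·126 = 90090
h=6: C(13,6)·C(6,1)·C(7,3) = 1716·6·35 = 360360
h=8: C(13,8)·C(8,2)·C(5,2) = 1287·28·10 = 360360
h=10: C(13,10)·C(10,3)·C(3,1) = 286·120·3 = 102960
h=12: C(13,12)·C(12,4)·C(1,0) = 13·495·1 = 6435
Total favorable: 920205
Total paths: 4^13 = 67108864
P = 920205/67108864 = 920205/67108864

Answer: 920205/67108864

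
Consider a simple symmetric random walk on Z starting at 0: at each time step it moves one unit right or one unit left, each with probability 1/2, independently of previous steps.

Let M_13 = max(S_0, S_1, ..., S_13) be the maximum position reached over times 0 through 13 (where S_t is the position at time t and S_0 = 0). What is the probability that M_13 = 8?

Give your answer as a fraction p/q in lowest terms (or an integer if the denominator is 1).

Answer: 39/4096

Derivation:
Let M_13 = max(S_0,...,S_13). Use the reflection principle: for j ≥ 1, #{paths with M_13 ≥ j} = #{S_13 ≥ j} + #{S_13 ≥ j+1}.
By reflection, #{M_13 ≥ 8} = #{S_13 ≥ 8} + #{S_13 ≥ 9} = 92 + 92 = 184.
#{M_13 ≥ 9} = #{S_13 ≥ 9} + #{S_13 ≥ 10} = 92 + 14 = 106.
#{M_13 = 8} = 184 - 106 = 78.
P(M_13 = 8) = 78/8192 = 39/4096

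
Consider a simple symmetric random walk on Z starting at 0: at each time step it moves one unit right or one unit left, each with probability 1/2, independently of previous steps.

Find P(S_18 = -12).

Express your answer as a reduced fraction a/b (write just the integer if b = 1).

To reach position -12 after 18 steps: need 3 steps of +1 and 15 of -1.
Favorable paths: C(18,3) = 816
Total paths: 2^18 = 262144
P = 816/262144 = 51/16384

Answer: 51/16384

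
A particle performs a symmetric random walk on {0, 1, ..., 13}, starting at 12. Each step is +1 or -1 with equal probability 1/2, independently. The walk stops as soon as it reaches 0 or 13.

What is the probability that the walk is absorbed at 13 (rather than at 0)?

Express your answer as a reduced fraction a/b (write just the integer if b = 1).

Answer: 12/13

Derivation:
Symmetric walk (p = 1/2): the harmonic-function argument gives P(hit 13 before 0 | start at 12) = a/N.
P = 12/13 = 12/13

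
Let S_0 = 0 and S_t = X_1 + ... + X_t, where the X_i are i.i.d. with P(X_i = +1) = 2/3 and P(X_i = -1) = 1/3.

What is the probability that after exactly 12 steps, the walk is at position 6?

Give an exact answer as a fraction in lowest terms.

Answer: 112640/531441

Derivation:
To reach position 6 after 12 steps: need 9 steps of +1 and 3 steps of -1.
Number of such sequences: C(12,9) = 220
Each has probability (2/3)^9 · (1/3)^3 = 512/531441
P = 220 · 512/531441 = 112640/531441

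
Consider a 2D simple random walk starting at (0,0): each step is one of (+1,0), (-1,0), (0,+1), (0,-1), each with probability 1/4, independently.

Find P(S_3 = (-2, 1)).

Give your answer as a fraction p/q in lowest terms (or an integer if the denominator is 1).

Answer: 3/64

Derivation:
Let h be the number of horizontal steps (so 3-h are vertical). To end at (-2,1) need (h-2)/2 right-steps and ((3-h)+1)/2 up-steps.
Sum over h with 2 ≤ h ≤ 2, h ≡ 0 (mod 2), 3-h ≡ 1 (mod 2):
h=2: C(3,2)·C(2,0)·C(1,1) = 3·1·1 = 3
Total favorable: 3
Total paths: 4^3 = 64
P = 3/64 = 3/64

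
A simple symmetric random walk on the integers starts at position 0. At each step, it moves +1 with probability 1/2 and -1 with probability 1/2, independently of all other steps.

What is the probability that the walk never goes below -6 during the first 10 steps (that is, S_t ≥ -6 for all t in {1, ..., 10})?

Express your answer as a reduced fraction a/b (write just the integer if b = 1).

Let f(t,s) = #length-t paths at position s with S_1..S_t all ≥ -6.
f(t,s) = f(t-1,s-1) + f(t-1,s+1) for s ≥ -6; f(t,s) = 0 for s < -6.
t=0: f(0,0)=1
t=1: f(1,-1)=1 f(1,1)=1
t=2: f(2,-2)=1 f(2,0)=2 f(2,2)=1
t=3: f(3,-3)=1 f(3,-1)=3 f(3,1)=3 f(3,3)=1
t=4: f(4,-4)=1 f(4,-2)=4 f(4,0)=6 f(4,2)=4 f(4,4)=1
t=5: f(5,-5)=1 f(5,-3)=5 f(5,-1)=10 f(5,1)=10 f(5,3)=5 f(5,5)=1
t=6: f(6,-6)=1 f(6,-4)=6 f(6,-2)=15 f(6,0)=20 f(6,2)=15 f(6,4)=6 f(6,6)=1
t=7: f(7,-5)=7 f(7,-3)=21 f(7,-1)=35 f(7,1)=35 f(7,3)=21 f(7,5)=7 f(7,7)=1
t=8: f(8,-6)=7 f(8,-4)=28 f(8,-2)=56 f(8,0)=70 f(8,2)=56 f(8,4)=28 f(8,6)=8 f(8,8)=1
t=9: f(9,-5)=35 f(9,-3)=84 f(9,-1)=126 f(9,1)=126 f(9,3)=84 f(9,5)=36 f(9,7)=9 f(9,9)=1
t=10: f(10,-6)=35 f(10,-4)=119 f(10,-2)=210 f(10,0)=252 f(10,2)=210 f(10,4)=120 f(10,6)=45 f(10,8)=10 f(10,10)=1
Σ_s f(10,s) = 1002
P = 1002/1024 = 501/512

Answer: 501/512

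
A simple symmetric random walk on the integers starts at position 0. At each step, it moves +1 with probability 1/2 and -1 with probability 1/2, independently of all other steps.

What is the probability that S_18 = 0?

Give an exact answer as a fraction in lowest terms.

To return to 0 after 18 steps: need exactly 9 steps of +1 and 9 of -1.
Favorable paths: C(18,9) = 48620
Total paths: 2^18 = 262144
P = 48620/262144 = 12155/65536

Answer: 12155/65536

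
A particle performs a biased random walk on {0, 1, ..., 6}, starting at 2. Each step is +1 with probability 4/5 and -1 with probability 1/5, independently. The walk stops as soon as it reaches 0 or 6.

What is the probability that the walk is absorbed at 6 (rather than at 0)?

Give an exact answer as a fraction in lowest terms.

Biased walk: p = 4/5, q = 1/5, r = q/p = 1/4
Gambler's ruin: P(hit 6 before 0 | start at 2) = (1 - r^a)/(1 - r^N)
r^2 = 1/16; r^6 = 1/4096
P = (1 - 1/16) / (1 - 1/4096) = 15/16 / 4095/4096 = 256/273

Answer: 256/273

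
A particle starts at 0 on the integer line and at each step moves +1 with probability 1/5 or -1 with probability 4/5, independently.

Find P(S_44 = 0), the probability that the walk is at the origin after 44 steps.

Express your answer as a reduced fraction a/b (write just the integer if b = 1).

To be at 0 after 44 steps: need exactly 22 steps of +1 and 22 of -1.
Number of such sequences: C(44,22) = 2104098963720
Each has probability (1/5)^22 · (4/5)^22 = 17592186044416/5684341886080801486968994140625
P = 2104098963720 · 17592186044416/5684341886080801486968994140625 = 7403140085125030298517504/1136868377216160297393798828125

Answer: 7403140085125030298517504/1136868377216160297393798828125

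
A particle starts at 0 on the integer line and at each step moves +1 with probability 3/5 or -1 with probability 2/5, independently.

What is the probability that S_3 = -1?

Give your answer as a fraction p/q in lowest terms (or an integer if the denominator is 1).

To reach position -1 after 3 steps: need 1 step of +1 and 2 steps of -1.
Number of such sequences: C(3,1) = 3
Each has probability (3/5)^1 · (2/5)^2 = 12/125
P = 3 · 12/125 = 36/125

Answer: 36/125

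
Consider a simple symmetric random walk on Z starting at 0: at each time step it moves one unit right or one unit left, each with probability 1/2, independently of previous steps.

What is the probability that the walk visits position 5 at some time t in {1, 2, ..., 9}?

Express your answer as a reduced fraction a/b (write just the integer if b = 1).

Count via complement. Let g(t,s) = #length-t paths at position s with S_1..S_t all ≠ 5.
g(t,s) = g(t-1,s-1) + g(t-1,s+1) for s ≠ 5; g(t,5) = 0.
t=0: g(0,0)=1
t=1: g(1,-1)=1 g(1,1)=1
t=2: g(2,-2)=1 g(2,0)=2 g(2,2)=1
t=3: g(3,-3)=1 g(3,-1)=3 g(3,1)=3 g(3,3)=1
t=4: g(4,-4)=1 g(4,-2)=4 g(4,0)=6 g(4,2)=4 g(4,4)=1
t=5: g(5,-5)=1 g(5,-3)=5 g(5,-1)=10 g(5,1)=10 g(5,3)=5
t=6: g(6,-6)=1 g(6,-4)=6 g(6,-2)=15 g(6,0)=20 g(6,2)=15 g(6,4)=5
t=7: g(7,-7)=1 g(7,-5)=7 g(7,-3)=21 g(7,-1)=35 g(7,1)=35 g(7,3)=20
t=8: g(8,-8)=1 g(8,-6)=8 g(8,-4)=28 g(8,-2)=56 g(8,0)=70 g(8,2)=55 g(8,4)=20
t=9: g(9,-9)=1 g(9,-7)=9 g(9,-5)=36 g(9,-3)=84 g(9,-1)=126 g(9,1)=125 g(9,3)=75
Paths never hitting 5: Σ_s g(9,s) = 456
Paths hitting 5: 2^9 - 456 = 56
P = 56/512 = 7/64

Answer: 7/64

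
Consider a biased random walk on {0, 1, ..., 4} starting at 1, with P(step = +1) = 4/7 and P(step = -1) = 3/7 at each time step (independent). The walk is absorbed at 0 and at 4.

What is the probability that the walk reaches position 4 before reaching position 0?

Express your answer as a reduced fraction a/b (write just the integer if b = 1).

Biased walk: p = 4/7, q = 3/7, r = q/p = 3/4
Gambler's ruin: P(hit 4 before 0 | start at 1) = (1 - r^a)/(1 - r^N)
r^1 = 3/4; r^4 = 81/256
P = (1 - 3/4) / (1 - 81/256) = 1/4 / 175/256 = 64/175

Answer: 64/175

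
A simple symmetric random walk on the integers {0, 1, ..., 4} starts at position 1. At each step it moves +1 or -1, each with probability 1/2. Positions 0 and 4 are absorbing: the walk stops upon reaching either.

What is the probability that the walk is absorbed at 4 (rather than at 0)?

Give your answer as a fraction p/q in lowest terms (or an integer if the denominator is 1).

Answer: 1/4

Derivation:
Symmetric walk (p = 1/2): the harmonic-function argument gives P(hit 4 before 0 | start at 1) = a/N.
P = 1/4 = 1/4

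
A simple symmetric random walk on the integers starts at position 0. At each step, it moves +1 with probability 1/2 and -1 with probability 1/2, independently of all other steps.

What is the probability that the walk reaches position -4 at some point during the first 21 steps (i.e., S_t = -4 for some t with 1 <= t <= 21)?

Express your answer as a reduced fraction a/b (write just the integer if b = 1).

Answer: 200965/524288

Derivation:
Count via complement. Let g(t,s) = #length-t paths at position s with S_1..S_t all ≠ -4.
g(t,s) = g(t-1,s-1) + g(t-1,s+1) for s ≠ -4; g(t,-4) = 0.
t=0: g(0,0)=1
t=1: g(1,-1)=1 g(1,1)=1
t=2: g(2,-2)=1 g(2,0)=2 g(2,2)=1
t=3: g(3,-3)=1 g(3,-1)=3 g(3,1)=3 g(3,3)=1
t=4: g(4,-2)=4 g(4,0)=6 g(4,2)=4 g(4,4)=1
t=5: g(5,-3)=4 g(5,-1)=10 g(5,1)=10 g(5,3)=5 g(5,5)=1
t=6: g(6,-2)=14 g(6,0)=20 g(6,2)=15 g(6,4)=6 g(6,6)=1
t=7: g(7,-3)=14 g(7,-1)=34 g(7,1)=35 g(7,3)=21 g(7,5)=7 g(7,7)=1
t=8: g(8,-2)=48 g(8,0)=69 g(8,2)=56 g(8,4)=28 g(8,6)=8 g(8,8)=1
t=9: g(9,-3)=48 g(9,-1)=117 g(9,1)=125 g(9,3)=84 g(9,5)=36 g(9,7)=9 g(9,9)=1
t=10: g(10,-2)=165 g(10,0)=242 g(10,2)=209 g(10,4)=120 g(10,6)=45 g(10,8)=10 g(10,10)=1
t=11: g(11,-3)=165 g(11,-1)=407 g(11,1)=451 g(11,3)=329 g(11,5)=165 g(11,7)=55 g(11,9)=11 g(11,11)=1
t=12: g(12,-2)=572 g(12,0)=858 g(12,2)=780 g(12,4)=494 g(12,6)=220 g(12,8)=66 g(12,10)=12 g(12,12)=1
t=13: g(13,-3)=572 g(13,-1)=1430 g(13,1)=1638 g(13,3)=1274 g(13,5)=714 g(13,7)=286 g(13,9)=78 g(13,11)=13 g(13,13)=1
t=14: g(14,-2)=2002 g(14,0)=3068 g(14,2)=2912 g(14,4)=1988 g(14,6)=1000 g(14,8)=364 g(14,10)=91 g(14,12)=14 g(14,14)=1
t=15: g(15,-3)=2002 g(15,-1)=5070 g(15,1)=5980 g(15,3)=4900 g(15,5)=2988 g(15,7)=1364 g(15,9)=455 g(15,11)=105 g(15,13)=15 g(15,15)=1
t=16: g(16,-2)=7072 g(16,0)=11050 g(16,2)=10880 g(16,4)=7888 g(16,6)=4352 g(16,8)=1819 g(16,10)=560 g(16,12)=120 g(16,14)=16 g(16,16)=1
t=17: g(17,-3)=7072 g(17,-1)=18122 g(17,1)=21930 g(17,3)=18768 g(17,5)=12240 g(17,7)=6171 g(17,9)=2379 g(17,11)=680 g(17,13)=136 g(17,15)=17 g(17,17)=1
t=18: g(18,-2)=25194 g(18,0)=40052 g(18,2)=40698 g(18,4)=31008 g(18,6)=18411 g(18,8)=8550 g(18,10)=3059 g(18,12)=816 g(18,14)=153 g(18,16)=18 g(18,18)=1
t=19: g(19,-3)=25194 g(19,-1)=65246 g(19,1)=80750 g(19,3)=71706 g(19,5)=49419 g(19,7)=26961 g(19,9)=11609 g(19,11)=3875 g(19,13)=969 g(19,15)=171 g(19,17)=19 g(19,19)=1
t=20: g(20,-2)=90440 g(20,0)=145996 g(20,2)=152456 g(20,4)=121125 g(20,6)=76380 g(20,8)=38570 g(20,10)=15484 g(20,12)=4844 g(20,14)=1140 g(20,16)=190 g(20,18)=20 g(20,20)=1
t=21: g(21,-3)=90440 g(21,-1)=236436 g(21,1)=298452 g(21,3)=273581 g(21,5)=197505 g(21,7)=114950 g(21,9)=54054 g(21,11)=20328 g(21,13)=5984 g(21,15)=1330 g(21,17)=210 g(21,19)=21 g(21,21)=1
Paths never hitting -4: Σ_s g(21,s) = 1293292
Paths hitting -4: 2^21 - 1293292 = 803860
P = 803860/2097152 = 200965/524288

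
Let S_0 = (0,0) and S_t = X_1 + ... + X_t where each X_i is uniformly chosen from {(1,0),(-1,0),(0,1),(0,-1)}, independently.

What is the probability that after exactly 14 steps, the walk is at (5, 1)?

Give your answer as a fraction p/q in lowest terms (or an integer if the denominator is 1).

Let h be the number of horizontal steps (so 14-h are vertical). To end at (5,1) need (h+5)/2 right-steps and ((14-h)+1)/2 up-steps.
Sum over h with 5 ≤ h ≤ 13, h ≡ 1 (mod 2), 14-h ≡ 1 (mod 2):
h=5: C(14,5)·C(5,5)·C(9,5) = 2002·1·126 = 252252
h=7: C(14,7)·C(7,6)·C(7,4) = 3432·7·35 = 840840
h=9: C(14,9)·C(9,7)·C(5,3) = 2002·36·10 = 720720
h=11: C(14,11)·C(11,8)·C(3,2) = 364·165·3 = 180180
h=13: C(14,13)·C(13,9)·C(1,1) = 14·715·1 = 10010
Total favorable: 2004002
Total paths: 4^14 = 268435456
P = 2004002/268435456 = 1002001/134217728

Answer: 1002001/134217728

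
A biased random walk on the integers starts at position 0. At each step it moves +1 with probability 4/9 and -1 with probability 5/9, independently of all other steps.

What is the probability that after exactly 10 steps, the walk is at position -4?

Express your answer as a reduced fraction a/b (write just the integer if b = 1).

To reach position -4 after 10 steps: need 3 steps of +1 and 7 steps of -1.
Number of such sequences: C(10,3) = 120
Each has probability (4/9)^3 · (5/9)^7 = 5000000/3486784401
P = 120 · 5000000/3486784401 = 200000000/1162261467

Answer: 200000000/1162261467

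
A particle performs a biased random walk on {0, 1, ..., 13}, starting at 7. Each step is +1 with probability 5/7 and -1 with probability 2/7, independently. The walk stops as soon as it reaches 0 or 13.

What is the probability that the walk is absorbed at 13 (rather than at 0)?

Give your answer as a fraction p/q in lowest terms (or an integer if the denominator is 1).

Answer: 406234375/406898311

Derivation:
Biased walk: p = 5/7, q = 2/7, r = q/p = 2/5
Gambler's ruin: P(hit 13 before 0 | start at 7) = (1 - r^a)/(1 - r^N)
r^7 = 128/78125; r^13 = 8192/1220703125
P = (1 - 128/78125) / (1 - 8192/1220703125) = 77997/78125 / 1220694933/1220703125 = 406234375/406898311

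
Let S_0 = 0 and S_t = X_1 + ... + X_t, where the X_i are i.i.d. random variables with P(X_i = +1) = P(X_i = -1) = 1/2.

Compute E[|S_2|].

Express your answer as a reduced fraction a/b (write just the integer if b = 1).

S_2 takes values m ≡ 0 (mod 2) with |m| ≤ 2; P(S_2=m) = C(2,(2+m)/2)/2^2.
Total paths: 2^2 = 4
Distribution: P(S=-2)=1/4, P(S=0)=2/4, P(S=2)=1/4
E[|S_2|] = Σ_m |m|·P(S_2=m) = 4/4 = 1

Answer: 1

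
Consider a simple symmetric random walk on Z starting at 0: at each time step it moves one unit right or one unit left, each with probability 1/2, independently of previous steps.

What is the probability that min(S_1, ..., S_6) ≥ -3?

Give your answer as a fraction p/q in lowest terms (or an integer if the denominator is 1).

Answer: 7/8

Derivation:
Let f(t,s) = #length-t paths at position s with S_1..S_t all ≥ -3.
f(t,s) = f(t-1,s-1) + f(t-1,s+1) for s ≥ -3; f(t,s) = 0 for s < -3.
t=0: f(0,0)=1
t=1: f(1,-1)=1 f(1,1)=1
t=2: f(2,-2)=1 f(2,0)=2 f(2,2)=1
t=3: f(3,-3)=1 f(3,-1)=3 f(3,1)=3 f(3,3)=1
t=4: f(4,-2)=4 f(4,0)=6 f(4,2)=4 f(4,4)=1
t=5: f(5,-3)=4 f(5,-1)=10 f(5,1)=10 f(5,3)=5 f(5,5)=1
t=6: f(6,-2)=14 f(6,0)=20 f(6,2)=15 f(6,4)=6 f(6,6)=1
Σ_s f(6,s) = 56
P = 56/64 = 7/8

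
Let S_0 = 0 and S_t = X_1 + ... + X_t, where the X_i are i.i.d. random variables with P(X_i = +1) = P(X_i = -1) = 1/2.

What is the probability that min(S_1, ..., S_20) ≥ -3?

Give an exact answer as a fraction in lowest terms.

Answer: 323323/524288

Derivation:
Let f(t,s) = #length-t paths at position s with S_1..S_t all ≥ -3.
f(t,s) = f(t-1,s-1) + f(t-1,s+1) for s ≥ -3; f(t,s) = 0 for s < -3.
t=0: f(0,0)=1
t=1: f(1,-1)=1 f(1,1)=1
t=2: f(2,-2)=1 f(2,0)=2 f(2,2)=1
t=3: f(3,-3)=1 f(3,-1)=3 f(3,1)=3 f(3,3)=1
t=4: f(4,-2)=4 f(4,0)=6 f(4,2)=4 f(4,4)=1
t=5: f(5,-3)=4 f(5,-1)=10 f(5,1)=10 f(5,3)=5 f(5,5)=1
t=6: f(6,-2)=14 f(6,0)=20 f(6,2)=15 f(6,4)=6 f(6,6)=1
t=7: f(7,-3)=14 f(7,-1)=34 f(7,1)=35 f(7,3)=21 f(7,5)=7 f(7,7)=1
t=8: f(8,-2)=48 f(8,0)=69 f(8,2)=56 f(8,4)=28 f(8,6)=8 f(8,8)=1
t=9: f(9,-3)=48 f(9,-1)=117 f(9,1)=125 f(9,3)=84 f(9,5)=36 f(9,7)=9 f(9,9)=1
t=10: f(10,-2)=165 f(10,0)=242 f(10,2)=209 f(10,4)=120 f(10,6)=45 f(10,8)=10 f(10,10)=1
t=11: f(11,-3)=165 f(11,-1)=407 f(11,1)=451 f(11,3)=329 f(11,5)=165 f(11,7)=55 f(11,9)=11 f(11,11)=1
t=12: f(12,-2)=572 f(12,0)=858 f(12,2)=780 f(12,4)=494 f(12,6)=220 f(12,8)=66 f(12,10)=12 f(12,12)=1
t=13: f(13,-3)=572 f(13,-1)=1430 f(13,1)=1638 f(13,3)=1274 f(13,5)=714 f(13,7)=286 f(13,9)=78 f(13,11)=13 f(13,13)=1
t=14: f(14,-2)=2002 f(14,0)=3068 f(14,2)=2912 f(14,4)=1988 f(14,6)=1000 f(14,8)=364 f(14,10)=91 f(14,12)=14 f(14,14)=1
t=15: f(15,-3)=2002 f(15,-1)=5070 f(15,1)=5980 f(15,3)=4900 f(15,5)=2988 f(15,7)=1364 f(15,9)=455 f(15,11)=105 f(15,13)=15 f(15,15)=1
t=16: f(16,-2)=7072 f(16,0)=11050 f(16,2)=10880 f(16,4)=7888 f(16,6)=4352 f(16,8)=1819 f(16,10)=560 f(16,12)=120 f(16,14)=16 f(16,16)=1
t=17: f(17,-3)=7072 f(17,-1)=18122 f(17,1)=21930 f(17,3)=18768 f(17,5)=12240 f(17,7)=6171 f(17,9)=2379 f(17,11)=680 f(17,13)=136 f(17,15)=17 f(17,17)=1
t=18: f(18,-2)=25194 f(18,0)=40052 f(18,2)=40698 f(18,4)=31008 f(18,6)=18411 f(18,8)=8550 f(18,10)=3059 f(18,12)=816 f(18,14)=153 f(18,16)=18 f(18,18)=1
t=19: f(19,-3)=25194 f(19,-1)=65246 f(19,1)=80750 f(19,3)=71706 f(19,5)=49419 f(19,7)=26961 f(19,9)=11609 f(19,11)=3875 f(19,13)=969 f(19,15)=171 f(19,17)=19 f(19,19)=1
t=20: f(20,-2)=90440 f(20,0)=145996 f(20,2)=152456 f(20,4)=121125 f(20,6)=76380 f(20,8)=38570 f(20,10)=15484 f(20,12)=4844 f(20,14)=1140 f(20,16)=190 f(20,18)=20 f(20,20)=1
Σ_s f(20,s) = 646646
P = 646646/1048576 = 323323/524288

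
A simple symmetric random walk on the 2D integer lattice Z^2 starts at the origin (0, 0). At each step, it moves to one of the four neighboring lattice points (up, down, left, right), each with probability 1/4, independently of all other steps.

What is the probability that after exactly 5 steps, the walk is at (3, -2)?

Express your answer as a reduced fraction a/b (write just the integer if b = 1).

Let h be the number of horizontal steps (so 5-h are vertical). To end at (3,-2) need (h+3)/2 right-steps and ((5-h)-2)/2 up-steps.
Sum over h with 3 ≤ h ≤ 3, h ≡ 1 (mod 2), 5-h ≡ 0 (mod 2):
h=3: C(5,3)·C(3,3)·C(2,0) = 10·1·1 = 10
Total favorable: 10
Total paths: 4^5 = 1024
P = 10/1024 = 5/512

Answer: 5/512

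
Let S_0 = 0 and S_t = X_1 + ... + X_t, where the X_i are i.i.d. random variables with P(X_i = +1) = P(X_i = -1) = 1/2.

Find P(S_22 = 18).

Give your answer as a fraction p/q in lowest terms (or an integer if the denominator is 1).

To reach position 18 after 22 steps: need 20 steps of +1 and 2 of -1.
Favorable paths: C(22,20) = 231
Total paths: 2^22 = 4194304
P = 231/4194304 = 231/4194304

Answer: 231/4194304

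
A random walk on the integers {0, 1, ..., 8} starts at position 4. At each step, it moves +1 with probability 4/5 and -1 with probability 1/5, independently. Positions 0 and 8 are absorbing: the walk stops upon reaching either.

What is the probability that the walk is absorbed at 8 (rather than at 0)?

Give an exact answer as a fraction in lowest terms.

Biased walk: p = 4/5, q = 1/5, r = q/p = 1/4
Gambler's ruin: P(hit 8 before 0 | start at 4) = (1 - r^a)/(1 - r^N)
r^4 = 1/256; r^8 = 1/65536
P = (1 - 1/256) / (1 - 1/65536) = 255/256 / 65535/65536 = 256/257

Answer: 256/257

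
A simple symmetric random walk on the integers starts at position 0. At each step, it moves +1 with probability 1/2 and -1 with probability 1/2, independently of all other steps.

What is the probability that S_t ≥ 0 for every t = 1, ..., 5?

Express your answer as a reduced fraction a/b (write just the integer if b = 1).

Let f(t,s) = #length-t paths at position s with S_1..S_t all ≥ 0.
f(t,s) = f(t-1,s-1) + f(t-1,s+1) for s ≥ 0; f(t,s) = 0 for s < 0.
t=0: f(0,0)=1
t=1: f(1,1)=1
t=2: f(2,0)=1 f(2,2)=1
t=3: f(3,1)=2 f(3,3)=1
t=4: f(4,0)=2 f(4,2)=3 f(4,4)=1
t=5: f(5,1)=5 f(5,3)=4 f(5,5)=1
Σ_s f(5,s) = 10
P = 10/32 = 5/16

Answer: 5/16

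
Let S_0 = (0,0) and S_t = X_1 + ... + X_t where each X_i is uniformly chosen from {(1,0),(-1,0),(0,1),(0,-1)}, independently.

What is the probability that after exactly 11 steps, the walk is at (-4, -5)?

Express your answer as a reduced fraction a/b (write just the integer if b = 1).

Let h be the number of horizontal steps (so 11-h are vertical). To end at (-4,-5) need (h-4)/2 right-steps and ((11-h)-5)/2 up-steps.
Sum over h with 4 ≤ h ≤ 6, h ≡ 0 (mod 2), 11-h ≡ 1 (mod 2):
h=4: C(11,4)·C(4,0)·C(7,1) = 330·1·7 = 2310
h=6: C(11,6)·C(6,1)·C(5,0) = 462·6·1 = 2772
Total favorable: 5082
Total paths: 4^11 = 4194304
P = 5082/4194304 = 2541/2097152

Answer: 2541/2097152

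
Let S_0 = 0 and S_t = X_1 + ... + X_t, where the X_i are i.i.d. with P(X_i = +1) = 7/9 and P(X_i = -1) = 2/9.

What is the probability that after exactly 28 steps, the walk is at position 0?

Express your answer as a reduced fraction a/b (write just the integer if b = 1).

Answer: 16510219741414100172800/19383245667680019896796723

Derivation:
To be at 0 after 28 steps: need exactly 14 steps of +1 and 14 of -1.
Number of such sequences: C(28,14) = 40116600
Each has probability (7/9)^14 · (2/9)^14 = 11112006825558016/523347633027360537213511521
P = 40116600 · 11112006825558016/523347633027360537213511521 = 16510219741414100172800/19383245667680019896796723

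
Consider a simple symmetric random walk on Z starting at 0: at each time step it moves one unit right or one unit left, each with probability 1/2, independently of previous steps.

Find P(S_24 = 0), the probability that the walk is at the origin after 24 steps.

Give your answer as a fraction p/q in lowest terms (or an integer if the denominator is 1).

To return to 0 after 24 steps: need exactly 12 steps of +1 and 12 of -1.
Favorable paths: C(24,12) = 2704156
Total paths: 2^24 = 16777216
P = 2704156/16777216 = 676039/4194304

Answer: 676039/4194304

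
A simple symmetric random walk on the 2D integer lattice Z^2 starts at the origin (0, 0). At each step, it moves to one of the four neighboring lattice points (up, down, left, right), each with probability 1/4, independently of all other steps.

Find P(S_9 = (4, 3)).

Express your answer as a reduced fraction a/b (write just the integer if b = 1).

Let h be the number of horizontal steps (so 9-h are vertical). To end at (4,3) need (h+4)/2 right-steps and ((9-h)+3)/2 up-steps.
Sum over h with 4 ≤ h ≤ 6, h ≡ 0 (mod 2), 9-h ≡ 1 (mod 2):
h=4: C(9,4)·C(4,4)·C(5,4) = 126·1·5 = 630
h=6: C(9,6)·C(6,5)·C(3,3) = 84·6·1 = 504
Total favorable: 1134
Total paths: 4^9 = 262144
P = 1134/262144 = 567/131072

Answer: 567/131072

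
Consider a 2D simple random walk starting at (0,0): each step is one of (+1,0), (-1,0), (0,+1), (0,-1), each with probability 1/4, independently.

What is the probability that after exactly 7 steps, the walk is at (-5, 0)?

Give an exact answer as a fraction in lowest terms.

Answer: 49/16384

Derivation:
Let h be the number of horizontal steps (so 7-h are vertical). To end at (-5,0) need (h-5)/2 right-steps and ((7-h)+0)/2 up-steps.
Sum over h with 5 ≤ h ≤ 7, h ≡ 1 (mod 2), 7-h ≡ 0 (mod 2):
h=5: C(7,5)·C(5,0)·C(2,1) = 21·1·2 = 42
h=7: C(7,7)·C(7,1)·C(0,0) = 1·7·1 = 7
Total favorable: 49
Total paths: 4^7 = 16384
P = 49/16384 = 49/16384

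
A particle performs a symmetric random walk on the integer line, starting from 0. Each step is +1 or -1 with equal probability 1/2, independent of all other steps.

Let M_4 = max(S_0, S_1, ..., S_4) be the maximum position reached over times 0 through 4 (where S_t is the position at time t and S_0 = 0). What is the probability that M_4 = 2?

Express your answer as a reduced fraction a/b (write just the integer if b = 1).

Answer: 1/4

Derivation:
Let M_4 = max(S_0,...,S_4). Use the reflection principle: for j ≥ 1, #{paths with M_4 ≥ j} = #{S_4 ≥ j} + #{S_4 ≥ j+1}.
By reflection, #{M_4 ≥ 2} = #{S_4 ≥ 2} + #{S_4 ≥ 3} = 5 + 1 = 6.
#{M_4 ≥ 3} = #{S_4 ≥ 3} + #{S_4 ≥ 4} = 1 + 1 = 2.
#{M_4 = 2} = 6 - 2 = 4.
P(M_4 = 2) = 4/16 = 1/4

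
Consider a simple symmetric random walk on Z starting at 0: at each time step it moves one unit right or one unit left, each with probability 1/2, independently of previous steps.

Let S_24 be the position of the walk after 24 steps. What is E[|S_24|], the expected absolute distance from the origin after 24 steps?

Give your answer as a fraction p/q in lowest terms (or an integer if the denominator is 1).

S_24 takes values m ≡ 0 (mod 2) with |m| ≤ 24; P(S_24=m) = C(24,(24+m)/2)/2^24.
Total paths: 2^24 = 16777216
Distribution: P(S=-24)=1/16777216, P(S=-22)=24/16777216, P(S=-20)=276/16777216, P(S=-18)=2024/16777216, P(S=-16)=10626/16777216, P(S=-14)=42504/16777216, P(S=-12)=134596/16777216, P(S=-10)=346104/16777216, P(S=-8)=735471/16777216, P(S=-6)=1307504/16777216, P(S=-4)=1961256/16777216, P(S=-2)=2496144/16777216, P(S=0)=2704156/16777216, P(S=2)=2496144/16777216, P(S=4)=1961256/16777216, P(S=6)=1307504/16777216, P(S=8)=735471/16777216, P(S=10)=346104/16777216, P(S=12)=134596/16777216, P(S=14)=42504/16777216, P(S=16)=10626/16777216, P(S=18)=2024/16777216, P(S=20)=276/16777216, P(S=22)=24/16777216, P(S=24)=1/16777216
E[|S_24|] = Σ_m |m|·P(S_24=m) = 64899744/16777216 = 2028117/524288

Answer: 2028117/524288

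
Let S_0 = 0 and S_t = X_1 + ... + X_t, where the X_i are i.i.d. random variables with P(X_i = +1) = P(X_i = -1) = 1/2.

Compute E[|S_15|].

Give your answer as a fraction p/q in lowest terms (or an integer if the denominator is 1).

Answer: 6435/2048

Derivation:
S_15 takes values m ≡ 1 (mod 2) with |m| ≤ 15; P(S_15=m) = C(15,(15+m)/2)/2^15.
Total paths: 2^15 = 32768
Distribution: P(S=-15)=1/32768, P(S=-13)=15/32768, P(S=-11)=105/32768, P(S=-9)=455/32768, P(S=-7)=1365/32768, P(S=-5)=3003/32768, P(S=-3)=5005/32768, P(S=-1)=6435/32768, P(S=1)=6435/32768, P(S=3)=5005/32768, P(S=5)=3003/32768, P(S=7)=1365/32768, P(S=9)=455/32768, P(S=11)=105/32768, P(S=13)=15/32768, P(S=15)=1/32768
E[|S_15|] = Σ_m |m|·P(S_15=m) = 102960/32768 = 6435/2048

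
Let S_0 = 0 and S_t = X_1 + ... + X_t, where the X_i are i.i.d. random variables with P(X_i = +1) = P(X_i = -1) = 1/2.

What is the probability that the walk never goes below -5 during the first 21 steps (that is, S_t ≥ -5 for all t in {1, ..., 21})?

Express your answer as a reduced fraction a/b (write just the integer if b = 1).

Answer: 106267/131072

Derivation:
Let f(t,s) = #length-t paths at position s with S_1..S_t all ≥ -5.
f(t,s) = f(t-1,s-1) + f(t-1,s+1) for s ≥ -5; f(t,s) = 0 for s < -5.
t=0: f(0,0)=1
t=1: f(1,-1)=1 f(1,1)=1
t=2: f(2,-2)=1 f(2,0)=2 f(2,2)=1
t=3: f(3,-3)=1 f(3,-1)=3 f(3,1)=3 f(3,3)=1
t=4: f(4,-4)=1 f(4,-2)=4 f(4,0)=6 f(4,2)=4 f(4,4)=1
t=5: f(5,-5)=1 f(5,-3)=5 f(5,-1)=10 f(5,1)=10 f(5,3)=5 f(5,5)=1
t=6: f(6,-4)=6 f(6,-2)=15 f(6,0)=20 f(6,2)=15 f(6,4)=6 f(6,6)=1
t=7: f(7,-5)=6 f(7,-3)=21 f(7,-1)=35 f(7,1)=35 f(7,3)=21 f(7,5)=7 f(7,7)=1
t=8: f(8,-4)=27 f(8,-2)=56 f(8,0)=70 f(8,2)=56 f(8,4)=28 f(8,6)=8 f(8,8)=1
t=9: f(9,-5)=27 f(9,-3)=83 f(9,-1)=126 f(9,1)=126 f(9,3)=84 f(9,5)=36 f(9,7)=9 f(9,9)=1
t=10: f(10,-4)=110 f(10,-2)=209 f(10,0)=252 f(10,2)=210 f(10,4)=120 f(10,6)=45 f(10,8)=10 f(10,10)=1
t=11: f(11,-5)=110 f(11,-3)=319 f(11,-1)=461 f(11,1)=462 f(11,3)=330 f(11,5)=165 f(11,7)=55 f(11,9)=11 f(11,11)=1
t=12: f(12,-4)=429 f(12,-2)=780 f(12,0)=923 f(12,2)=792 f(12,4)=495 f(12,6)=220 f(12,8)=66 f(12,10)=12 f(12,12)=1
t=13: f(13,-5)=429 f(13,-3)=1209 f(13,-1)=1703 f(13,1)=1715 f(13,3)=1287 f(13,5)=715 f(13,7)=286 f(13,9)=78 f(13,11)=13 f(13,13)=1
t=14: f(14,-4)=1638 f(14,-2)=2912 f(14,0)=3418 f(14,2)=3002 f(14,4)=2002 f(14,6)=1001 f(14,8)=364 f(14,10)=91 f(14,12)=14 f(14,14)=1
t=15: f(15,-5)=1638 f(15,-3)=4550 f(15,-1)=6330 f(15,1)=6420 f(15,3)=5004 f(15,5)=3003 f(15,7)=1365 f(15,9)=455 f(15,11)=105 f(15,13)=15 f(15,15)=1
t=16: f(16,-4)=6188 f(16,-2)=10880 f(16,0)=12750 f(16,2)=11424 f(16,4)=8007 f(16,6)=4368 f(16,8)=1820 f(16,10)=560 f(16,12)=120 f(16,14)=16 f(16,16)=1
t=17: f(17,-5)=6188 f(17,-3)=17068 f(17,-1)=23630 f(17,1)=24174 f(17,3)=19431 f(17,5)=12375 f(17,7)=6188 f(17,9)=2380 f(17,11)=680 f(17,13)=136 f(17,15)=17 f(17,17)=1
t=18: f(18,-4)=23256 f(18,-2)=40698 f(18,0)=47804 f(18,2)=43605 f(18,4)=31806 f(18,6)=18563 f(18,8)=8568 f(18,10)=3060 f(18,12)=816 f(18,14)=153 f(18,16)=18 f(18,18)=1
t=19: f(19,-5)=23256 f(19,-3)=63954 f(19,-1)=88502 f(19,1)=91409 f(19,3)=75411 f(19,5)=50369 f(19,7)=27131 f(19,9)=11628 f(19,11)=3876 f(19,13)=969 f(19,15)=171 f(19,17)=19 f(19,19)=1
t=20: f(20,-4)=87210 f(20,-2)=152456 f(20,0)=179911 f(20,2)=166820 f(20,4)=125780 f(20,6)=77500 f(20,8)=38759 f(20,10)=15504 f(20,12)=4845 f(20,14)=1140 f(20,16)=190 f(20,18)=20 f(20,20)=1
t=21: f(21,-5)=87210 f(21,-3)=239666 f(21,-1)=332367 f(21,1)=346731 f(21,3)=292600 f(21,5)=203280 f(21,7)=116259 f(21,9)=54263 f(21,11)=20349 f(21,13)=5985 f(21,15)=1330 f(21,17)=210 f(21,19)=21 f(21,21)=1
Σ_s f(21,s) = 1700272
P = 1700272/2097152 = 106267/131072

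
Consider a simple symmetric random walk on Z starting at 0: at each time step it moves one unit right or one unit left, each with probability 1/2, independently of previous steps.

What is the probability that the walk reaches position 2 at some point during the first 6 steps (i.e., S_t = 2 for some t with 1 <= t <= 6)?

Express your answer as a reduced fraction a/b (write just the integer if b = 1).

Answer: 29/64

Derivation:
Count via complement. Let g(t,s) = #length-t paths at position s with S_1..S_t all ≠ 2.
g(t,s) = g(t-1,s-1) + g(t-1,s+1) for s ≠ 2; g(t,2) = 0.
t=0: g(0,0)=1
t=1: g(1,-1)=1 g(1,1)=1
t=2: g(2,-2)=1 g(2,0)=2
t=3: g(3,-3)=1 g(3,-1)=3 g(3,1)=2
t=4: g(4,-4)=1 g(4,-2)=4 g(4,0)=5
t=5: g(5,-5)=1 g(5,-3)=5 g(5,-1)=9 g(5,1)=5
t=6: g(6,-6)=1 g(6,-4)=6 g(6,-2)=14 g(6,0)=14
Paths never hitting 2: Σ_s g(6,s) = 35
Paths hitting 2: 2^6 - 35 = 29
P = 29/64 = 29/64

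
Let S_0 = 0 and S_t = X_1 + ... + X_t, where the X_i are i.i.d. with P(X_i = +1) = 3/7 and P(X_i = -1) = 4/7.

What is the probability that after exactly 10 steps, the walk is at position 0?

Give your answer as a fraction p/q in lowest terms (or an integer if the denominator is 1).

To be at 0 after 10 steps: need exactly 5 steps of +1 and 5 of -1.
Number of such sequences: C(10,5) = 252
Each has probability (3/7)^5 · (4/7)^5 = 248832/282475249
P = 252 · 248832/282475249 = 8957952/40353607

Answer: 8957952/40353607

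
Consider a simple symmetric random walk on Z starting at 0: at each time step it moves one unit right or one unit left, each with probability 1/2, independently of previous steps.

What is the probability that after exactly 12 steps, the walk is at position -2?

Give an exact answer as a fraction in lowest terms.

Answer: 99/512

Derivation:
To reach position -2 after 12 steps: need 5 steps of +1 and 7 of -1.
Favorable paths: C(12,5) = 792
Total paths: 2^12 = 4096
P = 792/4096 = 99/512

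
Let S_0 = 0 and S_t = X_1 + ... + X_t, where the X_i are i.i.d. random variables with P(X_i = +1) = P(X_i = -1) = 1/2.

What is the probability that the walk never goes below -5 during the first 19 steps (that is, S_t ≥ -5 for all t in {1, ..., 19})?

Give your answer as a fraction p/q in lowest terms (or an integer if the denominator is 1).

Answer: 54587/65536

Derivation:
Let f(t,s) = #length-t paths at position s with S_1..S_t all ≥ -5.
f(t,s) = f(t-1,s-1) + f(t-1,s+1) for s ≥ -5; f(t,s) = 0 for s < -5.
t=0: f(0,0)=1
t=1: f(1,-1)=1 f(1,1)=1
t=2: f(2,-2)=1 f(2,0)=2 f(2,2)=1
t=3: f(3,-3)=1 f(3,-1)=3 f(3,1)=3 f(3,3)=1
t=4: f(4,-4)=1 f(4,-2)=4 f(4,0)=6 f(4,2)=4 f(4,4)=1
t=5: f(5,-5)=1 f(5,-3)=5 f(5,-1)=10 f(5,1)=10 f(5,3)=5 f(5,5)=1
t=6: f(6,-4)=6 f(6,-2)=15 f(6,0)=20 f(6,2)=15 f(6,4)=6 f(6,6)=1
t=7: f(7,-5)=6 f(7,-3)=21 f(7,-1)=35 f(7,1)=35 f(7,3)=21 f(7,5)=7 f(7,7)=1
t=8: f(8,-4)=27 f(8,-2)=56 f(8,0)=70 f(8,2)=56 f(8,4)=28 f(8,6)=8 f(8,8)=1
t=9: f(9,-5)=27 f(9,-3)=83 f(9,-1)=126 f(9,1)=126 f(9,3)=84 f(9,5)=36 f(9,7)=9 f(9,9)=1
t=10: f(10,-4)=110 f(10,-2)=209 f(10,0)=252 f(10,2)=210 f(10,4)=120 f(10,6)=45 f(10,8)=10 f(10,10)=1
t=11: f(11,-5)=110 f(11,-3)=319 f(11,-1)=461 f(11,1)=462 f(11,3)=330 f(11,5)=165 f(11,7)=55 f(11,9)=11 f(11,11)=1
t=12: f(12,-4)=429 f(12,-2)=780 f(12,0)=923 f(12,2)=792 f(12,4)=495 f(12,6)=220 f(12,8)=66 f(12,10)=12 f(12,12)=1
t=13: f(13,-5)=429 f(13,-3)=1209 f(13,-1)=1703 f(13,1)=1715 f(13,3)=1287 f(13,5)=715 f(13,7)=286 f(13,9)=78 f(13,11)=13 f(13,13)=1
t=14: f(14,-4)=1638 f(14,-2)=2912 f(14,0)=3418 f(14,2)=3002 f(14,4)=2002 f(14,6)=1001 f(14,8)=364 f(14,10)=91 f(14,12)=14 f(14,14)=1
t=15: f(15,-5)=1638 f(15,-3)=4550 f(15,-1)=6330 f(15,1)=6420 f(15,3)=5004 f(15,5)=3003 f(15,7)=1365 f(15,9)=455 f(15,11)=105 f(15,13)=15 f(15,15)=1
t=16: f(16,-4)=6188 f(16,-2)=10880 f(16,0)=12750 f(16,2)=11424 f(16,4)=8007 f(16,6)=4368 f(16,8)=1820 f(16,10)=560 f(16,12)=120 f(16,14)=16 f(16,16)=1
t=17: f(17,-5)=6188 f(17,-3)=17068 f(17,-1)=23630 f(17,1)=24174 f(17,3)=19431 f(17,5)=12375 f(17,7)=6188 f(17,9)=2380 f(17,11)=680 f(17,13)=136 f(17,15)=17 f(17,17)=1
t=18: f(18,-4)=23256 f(18,-2)=40698 f(18,0)=47804 f(18,2)=43605 f(18,4)=31806 f(18,6)=18563 f(18,8)=8568 f(18,10)=3060 f(18,12)=816 f(18,14)=153 f(18,16)=18 f(18,18)=1
t=19: f(19,-5)=23256 f(19,-3)=63954 f(19,-1)=88502 f(19,1)=91409 f(19,3)=75411 f(19,5)=50369 f(19,7)=27131 f(19,9)=11628 f(19,11)=3876 f(19,13)=969 f(19,15)=171 f(19,17)=19 f(19,19)=1
Σ_s f(19,s) = 436696
P = 436696/524288 = 54587/65536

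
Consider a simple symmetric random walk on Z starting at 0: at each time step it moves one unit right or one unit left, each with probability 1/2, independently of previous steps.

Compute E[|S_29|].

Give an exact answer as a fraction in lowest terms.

Answer: 145422675/33554432

Derivation:
S_29 takes values m ≡ 1 (mod 2) with |m| ≤ 29; P(S_29=m) = C(29,(29+m)/2)/2^29.
Total paths: 2^29 = 536870912
Distribution: P(S=-29)=1/536870912, P(S=-27)=29/536870912, P(S=-25)=406/536870912, P(S=-23)=3654/536870912, P(S=-21)=23751/536870912, P(S=-19)=118755/536870912, P(S=-17)=475020/536870912, P(S=-15)=1560780/536870912, P(S=-13)=4292145/536870912, P(S=-11)=10015005/536870912, P(S=-9)=20030010/536870912, P(S=-7)=34597290/536870912, P(S=-5)=51895935/536870912, P(S=-3)=67863915/536870912, P(S=-1)=77558760/536870912, P(S=1)=77558760/536870912, P(S=3)=67863915/536870912, P(S=5)=51895935/536870912, P(S=7)=34597290/536870912, P(S=9)=20030010/536870912, P(S=11)=10015005/536870912, P(S=13)=4292145/536870912, P(S=15)=1560780/536870912, P(S=17)=475020/536870912, P(S=19)=118755/536870912, P(S=21)=23751/536870912, P(S=23)=3654/536870912, P(S=25)=406/536870912, P(S=27)=29/536870912, P(S=29)=1/536870912
E[|S_29|] = Σ_m |m|·P(S_29=m) = 2326762800/536870912 = 145422675/33554432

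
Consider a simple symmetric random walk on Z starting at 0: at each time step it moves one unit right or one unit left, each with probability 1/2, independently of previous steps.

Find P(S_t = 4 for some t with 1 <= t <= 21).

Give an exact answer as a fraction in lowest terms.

Answer: 200965/524288

Derivation:
Count via complement. Let g(t,s) = #length-t paths at position s with S_1..S_t all ≠ 4.
g(t,s) = g(t-1,s-1) + g(t-1,s+1) for s ≠ 4; g(t,4) = 0.
t=0: g(0,0)=1
t=1: g(1,-1)=1 g(1,1)=1
t=2: g(2,-2)=1 g(2,0)=2 g(2,2)=1
t=3: g(3,-3)=1 g(3,-1)=3 g(3,1)=3 g(3,3)=1
t=4: g(4,-4)=1 g(4,-2)=4 g(4,0)=6 g(4,2)=4
t=5: g(5,-5)=1 g(5,-3)=5 g(5,-1)=10 g(5,1)=10 g(5,3)=4
t=6: g(6,-6)=1 g(6,-4)=6 g(6,-2)=15 g(6,0)=20 g(6,2)=14
t=7: g(7,-7)=1 g(7,-5)=7 g(7,-3)=21 g(7,-1)=35 g(7,1)=34 g(7,3)=14
t=8: g(8,-8)=1 g(8,-6)=8 g(8,-4)=28 g(8,-2)=56 g(8,0)=69 g(8,2)=48
t=9: g(9,-9)=1 g(9,-7)=9 g(9,-5)=36 g(9,-3)=84 g(9,-1)=125 g(9,1)=117 g(9,3)=48
t=10: g(10,-10)=1 g(10,-8)=10 g(10,-6)=45 g(10,-4)=120 g(10,-2)=209 g(10,0)=242 g(10,2)=165
t=11: g(11,-11)=1 g(11,-9)=11 g(11,-7)=55 g(11,-5)=165 g(11,-3)=329 g(11,-1)=451 g(11,1)=407 g(11,3)=165
t=12: g(12,-12)=1 g(12,-10)=12 g(12,-8)=66 g(12,-6)=220 g(12,-4)=494 g(12,-2)=780 g(12,0)=858 g(12,2)=572
t=13: g(13,-13)=1 g(13,-11)=13 g(13,-9)=78 g(13,-7)=286 g(13,-5)=714 g(13,-3)=1274 g(13,-1)=1638 g(13,1)=1430 g(13,3)=572
t=14: g(14,-14)=1 g(14,-12)=14 g(14,-10)=91 g(14,-8)=364 g(14,-6)=1000 g(14,-4)=1988 g(14,-2)=2912 g(14,0)=3068 g(14,2)=2002
t=15: g(15,-15)=1 g(15,-13)=15 g(15,-11)=105 g(15,-9)=455 g(15,-7)=1364 g(15,-5)=2988 g(15,-3)=4900 g(15,-1)=5980 g(15,1)=5070 g(15,3)=2002
t=16: g(16,-16)=1 g(16,-14)=16 g(16,-12)=120 g(16,-10)=560 g(16,-8)=1819 g(16,-6)=4352 g(16,-4)=7888 g(16,-2)=10880 g(16,0)=11050 g(16,2)=7072
t=17: g(17,-17)=1 g(17,-15)=17 g(17,-13)=136 g(17,-11)=680 g(17,-9)=2379 g(17,-7)=6171 g(17,-5)=12240 g(17,-3)=18768 g(17,-1)=21930 g(17,1)=18122 g(17,3)=7072
t=18: g(18,-18)=1 g(18,-16)=18 g(18,-14)=153 g(18,-12)=816 g(18,-10)=3059 g(18,-8)=8550 g(18,-6)=18411 g(18,-4)=31008 g(18,-2)=40698 g(18,0)=40052 g(18,2)=25194
t=19: g(19,-19)=1 g(19,-17)=19 g(19,-15)=171 g(19,-13)=969 g(19,-11)=3875 g(19,-9)=11609 g(19,-7)=26961 g(19,-5)=49419 g(19,-3)=71706 g(19,-1)=80750 g(19,1)=65246 g(19,3)=25194
t=20: g(20,-20)=1 g(20,-18)=20 g(20,-16)=190 g(20,-14)=1140 g(20,-12)=4844 g(20,-10)=15484 g(20,-8)=38570 g(20,-6)=76380 g(20,-4)=121125 g(20,-2)=152456 g(20,0)=145996 g(20,2)=90440
t=21: g(21,-21)=1 g(21,-19)=21 g(21,-17)=210 g(21,-15)=1330 g(21,-13)=5984 g(21,-11)=20328 g(21,-9)=54054 g(21,-7)=114950 g(21,-5)=197505 g(21,-3)=273581 g(21,-1)=298452 g(21,1)=236436 g(21,3)=90440
Paths never hitting 4: Σ_s g(21,s) = 1293292
Paths hitting 4: 2^21 - 1293292 = 803860
P = 803860/2097152 = 200965/524288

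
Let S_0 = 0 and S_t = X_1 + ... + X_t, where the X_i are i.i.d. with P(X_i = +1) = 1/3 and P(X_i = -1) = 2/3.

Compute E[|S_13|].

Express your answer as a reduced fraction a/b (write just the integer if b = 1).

S_13 takes values m ≡ 1 (mod 2) with |m| ≤ 13; P(S_13=m) = C(13,(13+m)/2) · (1/3)^((13+m)/2) · (2/3)^((13-m)/2).
Distribution: P(S=-13)=8192/1594323, P(S=-11)=53248/1594323, P(S=-9)=53248/531441, P(S=-7)=292864/1594323, P(S=-5)=366080/1594323, P(S=-3)=36608/177147, P(S=-1)=73216/531441, P(S=1)=36608/531441, P(S=3)=4576/177147, P(S=5)=11440/1594323, P(S=7)=2288/1594323, P(S=9)=104/531441, P(S=11)=26/1594323, P(S=13)=1/1594323
E[|S_13|] = Σ_m |m|·P(S_13=m) = 836459/177147

Answer: 836459/177147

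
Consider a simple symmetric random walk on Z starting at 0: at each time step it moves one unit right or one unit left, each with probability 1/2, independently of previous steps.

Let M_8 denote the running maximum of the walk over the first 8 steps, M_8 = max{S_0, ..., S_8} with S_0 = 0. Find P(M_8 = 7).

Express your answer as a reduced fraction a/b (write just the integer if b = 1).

Let M_8 = max(S_0,...,S_8). Use the reflection principle: for j ≥ 1, #{paths with M_8 ≥ j} = #{S_8 ≥ j} + #{S_8 ≥ j+1}.
By reflection, #{M_8 ≥ 7} = #{S_8 ≥ 7} + #{S_8 ≥ 8} = 1 + 1 = 2.
#{M_8 ≥ 8} = #{S_8 ≥ 8} + #{S_8 ≥ 9} = 1 + 0 = 1.
#{M_8 = 7} = 2 - 1 = 1.
P(M_8 = 7) = 1/256 = 1/256

Answer: 1/256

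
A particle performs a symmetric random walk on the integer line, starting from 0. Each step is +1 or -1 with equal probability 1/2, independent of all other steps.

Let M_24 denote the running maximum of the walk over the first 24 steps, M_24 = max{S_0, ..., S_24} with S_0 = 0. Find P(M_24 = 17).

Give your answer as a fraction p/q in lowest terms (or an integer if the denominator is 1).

Let M_24 = max(S_0,...,S_24). Use the reflection principle: for j ≥ 1, #{paths with M_24 ≥ j} = #{S_24 ≥ j} + #{S_24 ≥ j+1}.
By reflection, #{M_24 ≥ 17} = #{S_24 ≥ 17} + #{S_24 ≥ 18} = 2325 + 2325 = 4650.
#{M_24 ≥ 18} = #{S_24 ≥ 18} + #{S_24 ≥ 19} = 2325 + 301 = 2626.
#{M_24 = 17} = 4650 - 2626 = 2024.
P(M_24 = 17) = 2024/16777216 = 253/2097152

Answer: 253/2097152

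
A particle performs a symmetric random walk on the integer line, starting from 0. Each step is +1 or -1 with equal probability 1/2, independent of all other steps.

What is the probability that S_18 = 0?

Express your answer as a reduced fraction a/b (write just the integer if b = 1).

Answer: 12155/65536

Derivation:
To return to 0 after 18 steps: need exactly 9 steps of +1 and 9 of -1.
Favorable paths: C(18,9) = 48620
Total paths: 2^18 = 262144
P = 48620/262144 = 12155/65536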